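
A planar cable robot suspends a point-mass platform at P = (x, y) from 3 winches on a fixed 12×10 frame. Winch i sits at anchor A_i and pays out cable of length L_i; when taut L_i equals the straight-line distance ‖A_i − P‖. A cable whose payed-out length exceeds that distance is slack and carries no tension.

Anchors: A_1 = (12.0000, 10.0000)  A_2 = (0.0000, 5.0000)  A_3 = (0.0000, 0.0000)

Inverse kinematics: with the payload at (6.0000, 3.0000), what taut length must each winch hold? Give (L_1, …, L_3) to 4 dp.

L_1: Δ = A_1−P = (6.0000, 7.0000) → ‖Δ‖ = √85.0000 = 9.2195
L_2: Δ = A_2−P = (-6.0000, 2.0000) → ‖Δ‖ = √40.0000 = 6.3246
L_3: Δ = A_3−P = (-6.0000, -3.0000) → ‖Δ‖ = √45.0000 = 6.7082

(9.2195, 6.3246, 6.7082)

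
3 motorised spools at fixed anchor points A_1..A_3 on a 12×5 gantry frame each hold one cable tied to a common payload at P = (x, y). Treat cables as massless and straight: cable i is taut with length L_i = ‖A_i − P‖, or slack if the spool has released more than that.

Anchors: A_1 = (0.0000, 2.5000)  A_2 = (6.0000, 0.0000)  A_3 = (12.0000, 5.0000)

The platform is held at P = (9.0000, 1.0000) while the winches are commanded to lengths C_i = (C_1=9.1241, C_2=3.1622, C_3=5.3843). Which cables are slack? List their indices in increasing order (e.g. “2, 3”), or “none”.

cable 1: L_1 = ‖A_1−P‖ = 9.1241;  C_1 = 9.1241 → taut
cable 2: L_2 = ‖A_2−P‖ = 3.1623;  C_2 = 3.1622 → taut
cable 3: L_3 = ‖A_3−P‖ = 5.0000;  C_3 = 5.3843 → slack

3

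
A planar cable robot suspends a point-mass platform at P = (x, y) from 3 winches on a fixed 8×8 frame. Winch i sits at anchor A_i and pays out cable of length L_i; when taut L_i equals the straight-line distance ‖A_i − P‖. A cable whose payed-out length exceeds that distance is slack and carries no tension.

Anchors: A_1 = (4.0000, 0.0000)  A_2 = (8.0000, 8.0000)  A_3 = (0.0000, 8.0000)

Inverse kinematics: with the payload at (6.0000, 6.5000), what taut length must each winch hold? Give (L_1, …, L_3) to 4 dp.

(6.8007, 2.5000, 6.1847)

L_1: Δ = A_1−P = (-2.0000, -6.5000) → ‖Δ‖ = √46.2500 = 6.8007
L_2: Δ = A_2−P = (2.0000, 1.5000) → ‖Δ‖ = √6.2500 = 2.5000
L_3: Δ = A_3−P = (-6.0000, 1.5000) → ‖Δ‖ = √38.2500 = 6.1847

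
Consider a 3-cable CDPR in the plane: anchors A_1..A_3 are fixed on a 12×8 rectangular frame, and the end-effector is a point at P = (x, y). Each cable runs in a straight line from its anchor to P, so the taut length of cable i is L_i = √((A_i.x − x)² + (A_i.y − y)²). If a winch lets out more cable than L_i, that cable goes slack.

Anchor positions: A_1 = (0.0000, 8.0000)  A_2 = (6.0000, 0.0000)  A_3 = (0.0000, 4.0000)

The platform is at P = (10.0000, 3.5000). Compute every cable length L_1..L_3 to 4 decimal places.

(10.9659, 5.3151, 10.0125)

L_1: Δ = A_1−P = (-10.0000, 4.5000) → ‖Δ‖ = √120.2500 = 10.9659
L_2: Δ = A_2−P = (-4.0000, -3.5000) → ‖Δ‖ = √28.2500 = 5.3151
L_3: Δ = A_3−P = (-10.0000, 0.5000) → ‖Δ‖ = √100.2500 = 10.0125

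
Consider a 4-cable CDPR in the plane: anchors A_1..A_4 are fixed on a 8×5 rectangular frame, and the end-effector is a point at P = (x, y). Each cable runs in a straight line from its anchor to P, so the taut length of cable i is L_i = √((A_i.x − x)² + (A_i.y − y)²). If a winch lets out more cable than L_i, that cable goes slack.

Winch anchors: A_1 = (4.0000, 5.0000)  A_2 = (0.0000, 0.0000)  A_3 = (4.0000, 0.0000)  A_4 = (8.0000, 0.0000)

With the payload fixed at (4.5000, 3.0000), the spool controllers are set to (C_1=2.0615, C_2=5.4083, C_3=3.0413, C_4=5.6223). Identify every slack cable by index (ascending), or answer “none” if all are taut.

cable 1: √((-0.5000)²+(2.0000)²)=2.0616, C_1=2.0615: taut
cable 2: √((-4.5000)²+(-3.0000)²)=5.4083, C_2=5.4083: taut
cable 3: √((-0.5000)²+(-3.0000)²)=3.0414, C_3=3.0413: taut
cable 4: √((3.5000)²+(-3.0000)²)=4.6098, C_4=5.6223: slack

4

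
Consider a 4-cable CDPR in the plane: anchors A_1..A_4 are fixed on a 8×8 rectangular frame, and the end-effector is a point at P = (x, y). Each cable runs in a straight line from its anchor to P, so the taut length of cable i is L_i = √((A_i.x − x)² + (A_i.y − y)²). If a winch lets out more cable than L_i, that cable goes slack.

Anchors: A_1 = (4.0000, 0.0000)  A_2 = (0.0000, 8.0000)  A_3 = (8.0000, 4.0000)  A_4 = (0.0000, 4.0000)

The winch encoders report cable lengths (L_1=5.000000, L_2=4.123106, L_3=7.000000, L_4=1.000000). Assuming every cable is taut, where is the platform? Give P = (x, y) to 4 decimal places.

circle eqns → linear via eq_j − eq_1; set c_j = A_j·A_j − L_j²
c_1 = 16.0000+0.0000−25.0000 = -9.0000
8.0000·x − 16.0000·y = c_1−c_2 = -56.0000
-8.0000·x − 8.0000·y = c_1−c_3 = -40.0000
8.0000·x − 8.0000·y = c_1−c_4 = -24.0000
solve first two rows → x=1.0000, y=4.0000
check cable 4: ‖A_4−P‖² = 1.0000 ≈ L_4² = 1.0000 ✓

(1.0000, 4.0000)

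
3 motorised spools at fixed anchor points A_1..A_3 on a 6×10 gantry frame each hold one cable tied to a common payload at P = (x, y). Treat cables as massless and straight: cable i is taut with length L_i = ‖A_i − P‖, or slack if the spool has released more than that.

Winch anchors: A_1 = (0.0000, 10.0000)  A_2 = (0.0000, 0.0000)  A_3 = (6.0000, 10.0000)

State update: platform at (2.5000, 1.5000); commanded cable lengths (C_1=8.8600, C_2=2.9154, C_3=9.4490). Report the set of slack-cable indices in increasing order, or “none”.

cable 1: √((-2.5000)²+(8.5000)²)=8.8600, C_1=8.8600: taut
cable 2: √((-2.5000)²+(-1.5000)²)=2.9155, C_2=2.9154: taut
cable 3: √((3.5000)²+(8.5000)²)=9.1924, C_3=9.4490: slack

3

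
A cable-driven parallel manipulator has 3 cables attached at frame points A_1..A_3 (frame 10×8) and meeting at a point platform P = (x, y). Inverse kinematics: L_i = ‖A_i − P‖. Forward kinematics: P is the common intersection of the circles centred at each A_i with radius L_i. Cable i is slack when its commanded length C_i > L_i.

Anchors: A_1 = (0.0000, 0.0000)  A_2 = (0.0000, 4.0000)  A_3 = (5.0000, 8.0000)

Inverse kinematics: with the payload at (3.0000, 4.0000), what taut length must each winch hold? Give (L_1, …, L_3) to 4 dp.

(5.0000, 3.0000, 4.4721)

cable 1: Δx=-3.0000, Δy=-4.0000; L_1 = √(Δx²+Δy²) = 5.0000
cable 2: Δx=-3.0000, Δy=0.0000; L_2 = √(Δx²+Δy²) = 3.0000
cable 3: Δx=2.0000, Δy=4.0000; L_3 = √(Δx²+Δy²) = 4.4721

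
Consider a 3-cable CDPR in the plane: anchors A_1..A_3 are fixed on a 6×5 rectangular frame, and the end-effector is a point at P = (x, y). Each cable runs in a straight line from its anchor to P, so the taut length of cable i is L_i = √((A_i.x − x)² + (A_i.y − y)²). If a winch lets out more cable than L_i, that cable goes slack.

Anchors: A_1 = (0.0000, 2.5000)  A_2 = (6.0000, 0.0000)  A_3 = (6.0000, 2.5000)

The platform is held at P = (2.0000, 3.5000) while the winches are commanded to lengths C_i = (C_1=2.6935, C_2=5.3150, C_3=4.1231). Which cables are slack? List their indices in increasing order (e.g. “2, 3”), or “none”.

i=1: geometric 2.2361 vs commanded 2.6935 ⇒ slack
i=2: geometric 5.3151 vs commanded 5.3150 ⇒ taut
i=3: geometric 4.1231 vs commanded 4.1231 ⇒ taut

1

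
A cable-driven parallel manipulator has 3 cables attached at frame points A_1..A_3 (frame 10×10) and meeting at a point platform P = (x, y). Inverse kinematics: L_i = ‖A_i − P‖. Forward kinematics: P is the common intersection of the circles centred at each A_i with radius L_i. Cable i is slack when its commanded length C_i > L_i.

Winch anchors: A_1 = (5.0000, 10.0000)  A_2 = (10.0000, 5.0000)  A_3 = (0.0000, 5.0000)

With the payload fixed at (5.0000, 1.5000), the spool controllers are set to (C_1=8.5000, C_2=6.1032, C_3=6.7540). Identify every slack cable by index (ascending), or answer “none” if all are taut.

3

cable 1: L_1 = ‖A_1−P‖ = 8.5000;  C_1 = 8.5000 → taut
cable 2: L_2 = ‖A_2−P‖ = 6.1033;  C_2 = 6.1032 → taut
cable 3: L_3 = ‖A_3−P‖ = 6.1033;  C_3 = 6.7540 → slack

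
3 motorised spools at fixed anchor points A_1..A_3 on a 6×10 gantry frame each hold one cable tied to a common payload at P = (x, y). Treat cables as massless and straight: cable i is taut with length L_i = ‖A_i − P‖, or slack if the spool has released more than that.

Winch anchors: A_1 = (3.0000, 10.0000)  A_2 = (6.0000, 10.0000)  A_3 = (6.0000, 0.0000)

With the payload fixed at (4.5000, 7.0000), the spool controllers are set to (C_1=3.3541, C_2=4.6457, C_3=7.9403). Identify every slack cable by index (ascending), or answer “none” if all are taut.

cable 1: √((-1.5000)²+(3.0000)²)=3.3541, C_1=3.3541: taut
cable 2: √((1.5000)²+(3.0000)²)=3.3541, C_2=4.6457: slack
cable 3: √((1.5000)²+(-7.0000)²)=7.1589, C_3=7.9403: slack

2, 3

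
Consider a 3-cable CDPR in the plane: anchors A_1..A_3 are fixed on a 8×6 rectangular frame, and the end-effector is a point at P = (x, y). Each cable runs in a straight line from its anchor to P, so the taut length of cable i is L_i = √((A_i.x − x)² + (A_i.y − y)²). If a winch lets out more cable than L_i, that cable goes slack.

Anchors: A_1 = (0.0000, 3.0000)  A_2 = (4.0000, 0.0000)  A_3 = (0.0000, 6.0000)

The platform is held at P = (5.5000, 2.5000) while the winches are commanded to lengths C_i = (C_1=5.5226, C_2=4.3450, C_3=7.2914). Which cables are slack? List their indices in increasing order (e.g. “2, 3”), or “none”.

2, 3

cable 1: √((-5.5000)²+(0.5000)²)=5.5227, C_1=5.5226: taut
cable 2: √((-1.5000)²+(-2.5000)²)=2.9155, C_2=4.3450: slack
cable 3: √((-5.5000)²+(3.5000)²)=6.5192, C_3=7.2914: slack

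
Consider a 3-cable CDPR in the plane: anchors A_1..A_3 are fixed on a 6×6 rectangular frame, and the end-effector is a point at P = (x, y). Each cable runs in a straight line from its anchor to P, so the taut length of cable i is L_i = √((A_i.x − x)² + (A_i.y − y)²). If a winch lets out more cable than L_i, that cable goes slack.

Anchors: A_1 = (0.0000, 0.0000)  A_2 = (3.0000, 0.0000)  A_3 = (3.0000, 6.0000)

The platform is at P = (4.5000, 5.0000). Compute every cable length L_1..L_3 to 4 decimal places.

(6.7268, 5.2202, 1.8028)

L_1: Δ = A_1−P = (-4.5000, -5.0000) → ‖Δ‖ = √45.2500 = 6.7268
L_2: Δ = A_2−P = (-1.5000, -5.0000) → ‖Δ‖ = √27.2500 = 5.2202
L_3: Δ = A_3−P = (-1.5000, 1.0000) → ‖Δ‖ = √3.2500 = 1.8028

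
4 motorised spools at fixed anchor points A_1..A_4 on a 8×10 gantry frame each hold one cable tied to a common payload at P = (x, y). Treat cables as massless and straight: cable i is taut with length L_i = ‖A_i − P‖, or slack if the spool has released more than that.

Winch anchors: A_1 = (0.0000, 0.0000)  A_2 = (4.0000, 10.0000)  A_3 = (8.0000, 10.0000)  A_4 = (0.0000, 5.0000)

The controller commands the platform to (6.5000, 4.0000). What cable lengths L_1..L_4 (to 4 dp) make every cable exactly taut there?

L_1: Δ = A_1−P = (-6.5000, -4.0000) → ‖Δ‖ = √58.2500 = 7.6322
L_2: Δ = A_2−P = (-2.5000, 6.0000) → ‖Δ‖ = √42.2500 = 6.5000
L_3: Δ = A_3−P = (1.5000, 6.0000) → ‖Δ‖ = √38.2500 = 6.1847
L_4: Δ = A_4−P = (-6.5000, 1.0000) → ‖Δ‖ = √43.2500 = 6.5765

(7.6322, 6.5000, 6.1847, 6.5765)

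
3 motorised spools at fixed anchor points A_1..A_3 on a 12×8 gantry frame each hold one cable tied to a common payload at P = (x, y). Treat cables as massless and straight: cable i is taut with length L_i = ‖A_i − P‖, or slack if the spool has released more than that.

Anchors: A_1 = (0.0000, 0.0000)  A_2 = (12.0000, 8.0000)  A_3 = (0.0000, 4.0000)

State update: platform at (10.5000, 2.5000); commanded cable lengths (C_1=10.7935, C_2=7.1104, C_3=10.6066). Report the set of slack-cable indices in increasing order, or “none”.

2

i=1: geometric 10.7935 vs commanded 10.7935 ⇒ taut
i=2: geometric 5.7009 vs commanded 7.1104 ⇒ slack
i=3: geometric 10.6066 vs commanded 10.6066 ⇒ taut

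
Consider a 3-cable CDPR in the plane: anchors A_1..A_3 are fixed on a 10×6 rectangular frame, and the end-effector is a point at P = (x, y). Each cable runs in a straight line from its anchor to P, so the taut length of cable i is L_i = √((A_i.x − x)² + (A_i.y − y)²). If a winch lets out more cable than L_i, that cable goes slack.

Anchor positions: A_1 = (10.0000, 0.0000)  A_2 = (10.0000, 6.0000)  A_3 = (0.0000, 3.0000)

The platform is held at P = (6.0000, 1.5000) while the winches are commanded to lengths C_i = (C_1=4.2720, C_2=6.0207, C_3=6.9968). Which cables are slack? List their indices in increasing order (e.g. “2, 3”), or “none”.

3

i=1: geometric 4.2720 vs commanded 4.2720 ⇒ taut
i=2: geometric 6.0208 vs commanded 6.0207 ⇒ taut
i=3: geometric 6.1847 vs commanded 6.9968 ⇒ slack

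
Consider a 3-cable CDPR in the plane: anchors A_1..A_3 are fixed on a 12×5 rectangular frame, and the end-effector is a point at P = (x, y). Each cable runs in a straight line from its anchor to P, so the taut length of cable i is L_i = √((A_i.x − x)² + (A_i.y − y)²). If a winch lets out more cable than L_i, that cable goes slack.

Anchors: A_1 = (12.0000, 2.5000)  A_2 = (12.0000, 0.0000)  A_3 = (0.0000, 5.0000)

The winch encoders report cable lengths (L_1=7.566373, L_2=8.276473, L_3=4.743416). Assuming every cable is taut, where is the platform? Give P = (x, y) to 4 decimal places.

(4.5000, 3.5000)

expand ‖A_i−P‖²=L_i² and subtract eq 1 (c_i ≔ ‖A_i‖²−L_i²)
c_1 = 144.0000+6.2500−57.2500 = 93.0000
eq1−eq2 → [0.0000  5.0000]·P = 17.5000
eq1−eq3 → [24.0000  -5.0000]·P = 90.5000
2×2 solve → P = (4.5000, 3.5000)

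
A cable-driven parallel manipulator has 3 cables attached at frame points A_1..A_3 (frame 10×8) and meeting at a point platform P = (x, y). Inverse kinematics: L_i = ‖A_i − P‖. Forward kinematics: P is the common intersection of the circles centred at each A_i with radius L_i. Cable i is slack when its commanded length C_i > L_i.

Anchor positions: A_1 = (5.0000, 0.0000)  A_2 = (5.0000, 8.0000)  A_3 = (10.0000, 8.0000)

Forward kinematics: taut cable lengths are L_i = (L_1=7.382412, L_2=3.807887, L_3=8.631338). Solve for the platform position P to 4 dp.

(1.5000, 6.5000)

each cable: (A_i−P)·(A_i−P) = L_i²; let c_i = ‖A_i‖²−L_i²
c_1 = 25.0000+0.0000−54.5000 = -29.5000
row 1: 0.0000x − 16.0000y = -104.0000  (c_2=74.5000)
row 2: -10.0000x − 16.0000y = -119.0000  (c_3=89.5000)
Cramer on rows 1–2 → x = 1.5000, y = 6.5000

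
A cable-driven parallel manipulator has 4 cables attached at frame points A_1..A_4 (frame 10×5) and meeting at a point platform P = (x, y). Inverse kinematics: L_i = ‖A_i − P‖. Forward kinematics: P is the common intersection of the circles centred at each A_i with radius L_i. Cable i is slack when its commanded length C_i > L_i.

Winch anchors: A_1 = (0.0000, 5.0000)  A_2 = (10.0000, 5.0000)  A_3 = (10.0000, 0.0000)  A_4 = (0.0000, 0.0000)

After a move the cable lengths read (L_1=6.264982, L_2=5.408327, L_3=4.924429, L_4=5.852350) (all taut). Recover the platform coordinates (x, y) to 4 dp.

(5.5000, 2.0000)

circle eqns → linear via eq_j − eq_1; set q_j = A_j·A_j − L_j²
q_1 = 0.0000+25.0000−39.2500 = -14.2500
-20.0000·x + 0.0000·y = q_1−q_2 = -110.0000
-20.0000·x + 10.0000·y = q_1−q_3 = -90.0000
0.0000·x + 10.0000·y = q_1−q_4 = 20.0000
solve first two rows → x=5.5000, y=2.0000
check cable 4: ‖A_4−P‖² = 34.2500 ≈ L_4² = 34.2500 ✓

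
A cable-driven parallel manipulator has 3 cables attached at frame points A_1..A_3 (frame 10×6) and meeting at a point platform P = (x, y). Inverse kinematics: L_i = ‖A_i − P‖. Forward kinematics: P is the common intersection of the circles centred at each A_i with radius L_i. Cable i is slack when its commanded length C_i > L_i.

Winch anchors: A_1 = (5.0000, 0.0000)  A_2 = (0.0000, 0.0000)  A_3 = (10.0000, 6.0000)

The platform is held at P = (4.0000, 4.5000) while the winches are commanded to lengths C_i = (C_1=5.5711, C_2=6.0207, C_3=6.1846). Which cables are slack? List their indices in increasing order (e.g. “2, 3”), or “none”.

cable 1: √((1.0000)²+(-4.5000)²)=4.6098, C_1=5.5711: slack
cable 2: √((-4.0000)²+(-4.5000)²)=6.0208, C_2=6.0207: taut
cable 3: √((6.0000)²+(1.5000)²)=6.1847, C_3=6.1846: taut

1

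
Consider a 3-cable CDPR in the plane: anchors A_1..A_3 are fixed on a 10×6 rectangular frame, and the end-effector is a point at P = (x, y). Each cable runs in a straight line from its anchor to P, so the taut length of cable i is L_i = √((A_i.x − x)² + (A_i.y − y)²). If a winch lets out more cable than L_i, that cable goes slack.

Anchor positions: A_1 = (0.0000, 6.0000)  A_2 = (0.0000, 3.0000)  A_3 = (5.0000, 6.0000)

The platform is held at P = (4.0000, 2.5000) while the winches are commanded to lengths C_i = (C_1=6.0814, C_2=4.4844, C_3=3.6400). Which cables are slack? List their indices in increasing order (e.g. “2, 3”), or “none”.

cable 1: L_1 = ‖A_1−P‖ = 5.3151;  C_1 = 6.0814 → slack
cable 2: L_2 = ‖A_2−P‖ = 4.0311;  C_2 = 4.4844 → slack
cable 3: L_3 = ‖A_3−P‖ = 3.6401;  C_3 = 3.6400 → taut

1, 2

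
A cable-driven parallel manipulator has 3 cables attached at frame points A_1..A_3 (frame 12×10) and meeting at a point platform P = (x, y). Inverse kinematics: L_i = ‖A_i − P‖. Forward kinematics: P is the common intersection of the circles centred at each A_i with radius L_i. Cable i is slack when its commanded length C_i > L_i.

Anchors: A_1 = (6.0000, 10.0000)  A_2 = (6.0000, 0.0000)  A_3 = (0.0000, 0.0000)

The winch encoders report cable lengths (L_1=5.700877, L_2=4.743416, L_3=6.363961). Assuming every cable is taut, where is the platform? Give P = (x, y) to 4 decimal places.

circle eqns → linear via eq_j − eq_1; set q_j = A_j·A_j − L_j²
q_1 = 36.0000+100.0000−32.5000 = 103.5000
0.0000·x + 20.0000·y = q_1−q_2 = 90.0000
12.0000·x + 20.0000·y = q_1−q_3 = 144.0000
solve first two rows → x=4.5000, y=4.5000

(4.5000, 4.5000)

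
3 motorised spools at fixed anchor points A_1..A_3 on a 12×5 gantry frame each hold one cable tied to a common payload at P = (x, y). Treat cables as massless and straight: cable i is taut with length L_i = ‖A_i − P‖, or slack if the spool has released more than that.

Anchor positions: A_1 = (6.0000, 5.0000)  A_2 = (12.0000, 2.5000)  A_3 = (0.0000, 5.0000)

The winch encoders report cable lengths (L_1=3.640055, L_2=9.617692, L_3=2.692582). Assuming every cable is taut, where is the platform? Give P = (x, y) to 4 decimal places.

(2.5000, 4.0000)

each cable: (A_i−P)·(A_i−P) = L_i²; let q_i = ‖A_i‖²−L_i²
q_1 = 36.0000+25.0000−13.2500 = 47.7500
row 1: -12.0000x + 5.0000y = -10.0000  (q_2=57.7500)
row 2: 12.0000x + 0.0000y = 30.0000  (q_3=17.7500)
Cramer on rows 1–2 → x = 2.5000, y = 4.0000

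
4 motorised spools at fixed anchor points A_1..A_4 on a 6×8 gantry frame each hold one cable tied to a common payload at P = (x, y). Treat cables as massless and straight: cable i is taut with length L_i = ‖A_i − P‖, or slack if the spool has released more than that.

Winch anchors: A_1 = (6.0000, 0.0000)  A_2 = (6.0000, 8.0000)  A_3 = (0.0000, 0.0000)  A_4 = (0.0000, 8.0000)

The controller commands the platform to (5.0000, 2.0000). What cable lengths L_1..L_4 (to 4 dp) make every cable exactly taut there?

L_1 = √((6.0000−5.0000)² + (0.0000−2.0000)²) = 2.2361
L_2 = √((6.0000−5.0000)² + (8.0000−2.0000)²) = 6.0828
L_3 = √((0.0000−5.0000)² + (0.0000−2.0000)²) = 5.3852
L_4 = √((0.0000−5.0000)² + (8.0000−2.0000)²) = 7.8102

(2.2361, 6.0828, 5.3852, 7.8102)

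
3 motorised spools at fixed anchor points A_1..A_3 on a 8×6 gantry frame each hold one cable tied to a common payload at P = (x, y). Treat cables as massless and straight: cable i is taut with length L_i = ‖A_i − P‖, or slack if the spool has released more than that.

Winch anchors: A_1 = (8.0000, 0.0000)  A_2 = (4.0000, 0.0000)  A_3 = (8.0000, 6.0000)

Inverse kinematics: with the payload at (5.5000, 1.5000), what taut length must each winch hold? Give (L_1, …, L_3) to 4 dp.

L_1: Δ = A_1−P = (2.5000, -1.5000) → ‖Δ‖ = √8.5000 = 2.9155
L_2: Δ = A_2−P = (-1.5000, -1.5000) → ‖Δ‖ = √4.5000 = 2.1213
L_3: Δ = A_3−P = (2.5000, 4.5000) → ‖Δ‖ = √26.5000 = 5.1478

(2.9155, 2.1213, 5.1478)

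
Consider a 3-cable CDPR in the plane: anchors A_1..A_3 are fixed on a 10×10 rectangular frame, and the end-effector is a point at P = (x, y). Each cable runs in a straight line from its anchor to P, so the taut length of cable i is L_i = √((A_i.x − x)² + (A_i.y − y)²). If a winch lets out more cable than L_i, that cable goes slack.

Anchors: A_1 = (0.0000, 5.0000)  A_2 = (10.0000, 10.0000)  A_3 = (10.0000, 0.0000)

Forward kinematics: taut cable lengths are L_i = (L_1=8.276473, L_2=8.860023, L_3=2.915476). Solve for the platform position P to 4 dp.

expand ‖A_i−P‖²=L_i² and subtract eq 1 (k_i ≔ ‖A_i‖²−L_i²)
k_1 = 0.0000+25.0000−68.5000 = -43.5000
eq1−eq2 → [-20.0000  -10.0000]·P = -165.0000
eq1−eq3 → [-20.0000  10.0000]·P = -135.0000
2×2 solve → P = (7.5000, 1.5000)

(7.5000, 1.5000)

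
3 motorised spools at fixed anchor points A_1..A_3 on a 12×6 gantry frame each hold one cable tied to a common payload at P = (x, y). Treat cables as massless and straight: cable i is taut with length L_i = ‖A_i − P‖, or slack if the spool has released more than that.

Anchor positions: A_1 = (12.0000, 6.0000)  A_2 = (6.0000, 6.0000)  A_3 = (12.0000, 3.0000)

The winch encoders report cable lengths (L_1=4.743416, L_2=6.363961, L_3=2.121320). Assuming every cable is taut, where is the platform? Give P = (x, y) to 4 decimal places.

each cable: (A_i−P)·(A_i−P) = L_i²; let c_i = ‖A_i‖²−L_i²
c_1 = 144.0000+36.0000−22.5000 = 157.5000
row 1: 12.0000x + 0.0000y = 126.0000  (c_2=31.5000)
row 2: 0.0000x + 6.0000y = 9.0000  (c_3=148.5000)
Cramer on rows 1–2 → x = 10.5000, y = 1.5000

(10.5000, 1.5000)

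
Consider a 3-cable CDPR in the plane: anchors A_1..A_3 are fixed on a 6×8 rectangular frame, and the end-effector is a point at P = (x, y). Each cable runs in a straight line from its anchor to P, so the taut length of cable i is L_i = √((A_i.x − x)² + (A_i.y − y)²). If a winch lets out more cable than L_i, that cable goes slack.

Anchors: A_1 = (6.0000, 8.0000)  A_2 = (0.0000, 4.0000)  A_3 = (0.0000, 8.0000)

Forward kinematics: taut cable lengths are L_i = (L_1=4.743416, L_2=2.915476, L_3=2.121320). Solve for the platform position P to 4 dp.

each cable: (A_i−P)·(A_i−P) = L_i²; let c_i = ‖A_i‖²−L_i²
c_1 = 36.0000+64.0000−22.5000 = 77.5000
row 1: 12.0000x + 8.0000y = 70.0000  (c_2=7.5000)
row 2: 12.0000x + 0.0000y = 18.0000  (c_3=59.5000)
Cramer on rows 1–2 → x = 1.5000, y = 6.5000

(1.5000, 6.5000)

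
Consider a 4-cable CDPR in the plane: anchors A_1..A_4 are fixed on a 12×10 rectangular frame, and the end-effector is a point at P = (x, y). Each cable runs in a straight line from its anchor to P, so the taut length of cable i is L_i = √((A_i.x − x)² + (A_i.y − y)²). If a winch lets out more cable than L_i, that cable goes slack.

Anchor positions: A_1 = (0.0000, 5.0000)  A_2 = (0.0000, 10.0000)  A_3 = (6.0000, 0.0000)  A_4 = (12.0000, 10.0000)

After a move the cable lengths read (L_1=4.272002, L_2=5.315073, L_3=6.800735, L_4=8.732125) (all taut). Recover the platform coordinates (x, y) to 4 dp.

(4.0000, 6.5000)

expand ‖A_i−P‖²=L_i² and subtract eq 1 (c_i ≔ ‖A_i‖²−L_i²)
c_1 = 0.0000+25.0000−18.2500 = 6.7500
eq1−eq2 → [0.0000  -10.0000]·P = -65.0000
eq1−eq3 → [-12.0000  10.0000]·P = 17.0000
eq1−eq4 → [-24.0000  -10.0000]·P = -161.0000
2×2 solve → P = (4.0000, 6.5000)
check cable 4: ‖A_4−P‖² = 76.2500 ≈ L_4² = 76.2500 ✓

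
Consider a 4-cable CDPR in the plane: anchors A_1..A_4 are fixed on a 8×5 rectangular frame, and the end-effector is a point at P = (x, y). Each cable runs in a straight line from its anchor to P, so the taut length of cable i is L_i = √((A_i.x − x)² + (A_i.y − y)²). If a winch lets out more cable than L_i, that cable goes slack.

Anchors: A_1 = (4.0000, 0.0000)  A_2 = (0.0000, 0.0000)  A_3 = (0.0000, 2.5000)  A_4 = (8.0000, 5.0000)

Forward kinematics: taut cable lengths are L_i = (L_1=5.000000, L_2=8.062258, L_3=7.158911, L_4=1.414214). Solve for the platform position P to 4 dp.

(7.0000, 4.0000)

circle eqns → linear via eq_j − eq_1; set q_j = A_j·A_j − L_j²
q_1 = 16.0000+0.0000−25.0000 = -9.0000
8.0000·x + 0.0000·y = q_1−q_2 = 56.0000
8.0000·x − 5.0000·y = q_1−q_3 = 36.0000
-8.0000·x − 10.0000·y = q_1−q_4 = -96.0000
solve first two rows → x=7.0000, y=4.0000
check cable 4: ‖A_4−P‖² = 2.0000 ≈ L_4² = 2.0000 ✓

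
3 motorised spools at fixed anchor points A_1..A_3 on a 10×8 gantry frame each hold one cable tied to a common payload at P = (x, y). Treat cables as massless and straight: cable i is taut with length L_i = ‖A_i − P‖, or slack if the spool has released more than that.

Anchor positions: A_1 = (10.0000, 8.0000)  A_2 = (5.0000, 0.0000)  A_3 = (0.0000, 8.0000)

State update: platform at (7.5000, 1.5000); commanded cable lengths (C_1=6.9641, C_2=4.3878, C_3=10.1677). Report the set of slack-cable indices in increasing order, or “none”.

2, 3

cable 1: L_1 = ‖A_1−P‖ = 6.9642;  C_1 = 6.9641 → taut
cable 2: L_2 = ‖A_2−P‖ = 2.9155;  C_2 = 4.3878 → slack
cable 3: L_3 = ‖A_3−P‖ = 9.9247;  C_3 = 10.1677 → slack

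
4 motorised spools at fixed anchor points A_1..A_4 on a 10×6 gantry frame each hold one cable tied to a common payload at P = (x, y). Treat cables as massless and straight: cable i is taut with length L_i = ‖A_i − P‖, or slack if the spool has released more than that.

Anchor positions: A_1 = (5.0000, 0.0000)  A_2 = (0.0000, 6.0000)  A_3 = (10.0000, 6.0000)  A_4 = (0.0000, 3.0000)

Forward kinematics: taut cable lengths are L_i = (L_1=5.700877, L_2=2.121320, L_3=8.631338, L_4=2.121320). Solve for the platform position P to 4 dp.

(1.5000, 4.5000)

expand ‖A_i−P‖²=L_i² and subtract eq 1 (q_i ≔ ‖A_i‖²−L_i²)
q_1 = 25.0000+0.0000−32.5000 = -7.5000
eq1−eq2 → [10.0000  -12.0000]·P = -39.0000
eq1−eq3 → [-10.0000  -12.0000]·P = -69.0000
eq1−eq4 → [10.0000  -6.0000]·P = -12.0000
2×2 solve → P = (1.5000, 4.5000)
check cable 4: ‖A_4−P‖² = 4.5000 ≈ L_4² = 4.5000 ✓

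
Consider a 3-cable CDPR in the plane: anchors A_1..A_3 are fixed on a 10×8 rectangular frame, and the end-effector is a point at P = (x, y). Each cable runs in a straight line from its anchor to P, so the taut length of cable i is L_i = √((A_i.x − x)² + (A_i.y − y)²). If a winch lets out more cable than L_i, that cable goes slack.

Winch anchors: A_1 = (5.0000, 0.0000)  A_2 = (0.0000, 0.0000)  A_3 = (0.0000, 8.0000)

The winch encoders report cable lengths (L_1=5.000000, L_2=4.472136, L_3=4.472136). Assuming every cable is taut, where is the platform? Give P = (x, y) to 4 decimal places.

(2.0000, 4.0000)

each cable: (A_i−P)·(A_i−P) = L_i²; let k_i = ‖A_i‖²−L_i²
k_1 = 25.0000+0.0000−25.0000 = 0.0000
row 1: 10.0000x + 0.0000y = 20.0000  (k_2=-20.0000)
row 2: 10.0000x − 16.0000y = -44.0000  (k_3=44.0000)
Cramer on rows 1–2 → x = 2.0000, y = 4.0000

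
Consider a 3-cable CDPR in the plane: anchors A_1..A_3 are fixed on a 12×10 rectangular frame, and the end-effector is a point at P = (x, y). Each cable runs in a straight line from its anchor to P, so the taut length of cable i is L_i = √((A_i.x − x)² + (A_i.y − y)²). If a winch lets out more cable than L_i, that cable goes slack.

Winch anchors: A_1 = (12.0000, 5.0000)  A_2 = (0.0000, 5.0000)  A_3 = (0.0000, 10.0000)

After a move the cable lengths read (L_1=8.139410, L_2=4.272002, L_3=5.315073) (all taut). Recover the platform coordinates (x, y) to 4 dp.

(4.0000, 6.5000)

each cable: (A_i−P)·(A_i−P) = L_i²; let q_i = ‖A_i‖²−L_i²
q_1 = 144.0000+25.0000−66.2500 = 102.7500
row 1: 24.0000x + 0.0000y = 96.0000  (q_2=6.7500)
row 2: 24.0000x − 10.0000y = 31.0000  (q_3=71.7500)
Cramer on rows 1–2 → x = 4.0000, y = 6.5000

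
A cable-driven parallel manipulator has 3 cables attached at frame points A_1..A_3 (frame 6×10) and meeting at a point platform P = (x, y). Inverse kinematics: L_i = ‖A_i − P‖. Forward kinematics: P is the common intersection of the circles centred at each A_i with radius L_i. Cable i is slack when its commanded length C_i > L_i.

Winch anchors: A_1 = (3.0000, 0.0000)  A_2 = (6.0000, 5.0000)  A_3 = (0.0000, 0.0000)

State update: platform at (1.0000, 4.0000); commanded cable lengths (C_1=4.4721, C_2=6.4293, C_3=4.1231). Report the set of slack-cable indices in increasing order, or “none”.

2

cable 1: L_1 = ‖A_1−P‖ = 4.4721;  C_1 = 4.4721 → taut
cable 2: L_2 = ‖A_2−P‖ = 5.0990;  C_2 = 6.4293 → slack
cable 3: L_3 = ‖A_3−P‖ = 4.1231;  C_3 = 4.1231 → taut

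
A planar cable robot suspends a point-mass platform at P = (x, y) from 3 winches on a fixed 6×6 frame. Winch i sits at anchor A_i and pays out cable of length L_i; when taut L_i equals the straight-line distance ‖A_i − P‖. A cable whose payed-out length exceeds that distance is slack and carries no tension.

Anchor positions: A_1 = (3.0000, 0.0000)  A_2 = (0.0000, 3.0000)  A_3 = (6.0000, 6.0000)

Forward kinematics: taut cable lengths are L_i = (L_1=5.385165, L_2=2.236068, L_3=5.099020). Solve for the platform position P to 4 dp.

each cable: (A_i−P)·(A_i−P) = L_i²; let k_i = ‖A_i‖²−L_i²
k_1 = 9.0000+0.0000−29.0000 = -20.0000
row 1: 6.0000x − 6.0000y = -24.0000  (k_2=4.0000)
row 2: -6.0000x − 12.0000y = -66.0000  (k_3=46.0000)
Cramer on rows 1–2 → x = 1.0000, y = 5.0000

(1.0000, 5.0000)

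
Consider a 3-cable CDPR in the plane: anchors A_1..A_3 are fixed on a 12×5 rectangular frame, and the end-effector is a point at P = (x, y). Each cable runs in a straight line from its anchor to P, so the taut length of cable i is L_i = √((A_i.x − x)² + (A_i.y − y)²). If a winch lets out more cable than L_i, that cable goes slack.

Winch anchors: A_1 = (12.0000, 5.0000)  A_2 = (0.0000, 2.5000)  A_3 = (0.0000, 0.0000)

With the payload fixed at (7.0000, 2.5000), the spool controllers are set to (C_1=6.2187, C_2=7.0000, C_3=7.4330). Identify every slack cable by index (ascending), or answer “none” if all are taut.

1

cable 1: √((5.0000)²+(2.5000)²)=5.5902, C_1=6.2187: slack
cable 2: √((-7.0000)²+(0.0000)²)=7.0000, C_2=7.0000: taut
cable 3: √((-7.0000)²+(-2.5000)²)=7.4330, C_3=7.4330: taut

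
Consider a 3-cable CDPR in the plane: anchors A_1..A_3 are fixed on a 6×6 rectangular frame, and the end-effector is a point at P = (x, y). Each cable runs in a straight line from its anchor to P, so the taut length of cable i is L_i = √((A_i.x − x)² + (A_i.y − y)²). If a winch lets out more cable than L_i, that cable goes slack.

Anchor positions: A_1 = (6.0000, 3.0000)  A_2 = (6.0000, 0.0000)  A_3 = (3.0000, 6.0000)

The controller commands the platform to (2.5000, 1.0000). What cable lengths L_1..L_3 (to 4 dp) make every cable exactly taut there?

cable 1: Δx=3.5000, Δy=2.0000; L_1 = √(Δx²+Δy²) = 4.0311
cable 2: Δx=3.5000, Δy=-1.0000; L_2 = √(Δx²+Δy²) = 3.6401
cable 3: Δx=0.5000, Δy=5.0000; L_3 = √(Δx²+Δy²) = 5.0249

(4.0311, 3.6401, 5.0249)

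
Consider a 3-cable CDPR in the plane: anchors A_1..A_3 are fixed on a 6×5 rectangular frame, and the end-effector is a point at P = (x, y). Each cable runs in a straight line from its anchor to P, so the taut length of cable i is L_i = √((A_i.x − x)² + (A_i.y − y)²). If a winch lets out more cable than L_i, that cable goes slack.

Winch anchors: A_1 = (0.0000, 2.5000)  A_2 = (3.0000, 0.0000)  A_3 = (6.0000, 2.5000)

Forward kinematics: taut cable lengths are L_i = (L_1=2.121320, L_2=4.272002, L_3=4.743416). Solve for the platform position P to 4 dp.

(1.5000, 4.0000)

expand ‖A_i−P‖²=L_i² and subtract eq 1 (k_i ≔ ‖A_i‖²−L_i²)
k_1 = 0.0000+6.2500−4.5000 = 1.7500
eq1−eq2 → [-6.0000  5.0000]·P = 11.0000
eq1−eq3 → [-12.0000  0.0000]·P = -18.0000
2×2 solve → P = (1.5000, 4.0000)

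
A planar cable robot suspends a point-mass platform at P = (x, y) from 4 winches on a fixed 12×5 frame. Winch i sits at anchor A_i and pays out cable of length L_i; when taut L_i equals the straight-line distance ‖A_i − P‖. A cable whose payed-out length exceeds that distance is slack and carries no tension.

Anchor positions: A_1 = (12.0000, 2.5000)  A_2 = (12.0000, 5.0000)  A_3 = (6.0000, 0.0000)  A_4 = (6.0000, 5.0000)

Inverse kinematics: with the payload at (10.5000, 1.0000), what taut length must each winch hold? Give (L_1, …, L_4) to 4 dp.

L_1: Δ = A_1−P = (1.5000, 1.5000) → ‖Δ‖ = √4.5000 = 2.1213
L_2: Δ = A_2−P = (1.5000, 4.0000) → ‖Δ‖ = √18.2500 = 4.2720
L_3: Δ = A_3−P = (-4.5000, -1.0000) → ‖Δ‖ = √21.2500 = 4.6098
L_4: Δ = A_4−P = (-4.5000, 4.0000) → ‖Δ‖ = √36.2500 = 6.0208

(2.1213, 4.2720, 4.6098, 6.0208)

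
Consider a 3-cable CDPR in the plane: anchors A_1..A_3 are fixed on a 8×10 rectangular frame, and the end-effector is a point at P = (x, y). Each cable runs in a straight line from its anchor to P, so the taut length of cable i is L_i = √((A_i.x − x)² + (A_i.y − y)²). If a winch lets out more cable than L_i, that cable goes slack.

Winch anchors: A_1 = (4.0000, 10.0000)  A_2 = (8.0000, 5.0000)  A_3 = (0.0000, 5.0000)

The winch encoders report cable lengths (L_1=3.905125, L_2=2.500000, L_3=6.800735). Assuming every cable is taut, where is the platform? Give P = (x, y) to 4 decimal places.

(6.5000, 7.0000)

circle eqns → linear via eq_j − eq_1; set k_j = A_j·A_j − L_j²
k_1 = 16.0000+100.0000−15.2500 = 100.7500
-8.0000·x + 10.0000·y = k_1−k_2 = 18.0000
8.0000·x + 10.0000·y = k_1−k_3 = 122.0000
solve first two rows → x=6.5000, y=7.0000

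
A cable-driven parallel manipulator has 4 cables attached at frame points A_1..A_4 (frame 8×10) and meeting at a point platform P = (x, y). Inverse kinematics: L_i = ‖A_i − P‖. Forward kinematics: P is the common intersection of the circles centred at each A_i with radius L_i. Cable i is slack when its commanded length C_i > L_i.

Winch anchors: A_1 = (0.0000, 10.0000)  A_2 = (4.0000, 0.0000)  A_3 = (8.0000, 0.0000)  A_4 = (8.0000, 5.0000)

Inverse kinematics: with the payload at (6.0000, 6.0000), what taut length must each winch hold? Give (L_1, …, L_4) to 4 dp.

L_1: Δ = A_1−P = (-6.0000, 4.0000) → ‖Δ‖ = √52.0000 = 7.2111
L_2: Δ = A_2−P = (-2.0000, -6.0000) → ‖Δ‖ = √40.0000 = 6.3246
L_3: Δ = A_3−P = (2.0000, -6.0000) → ‖Δ‖ = √40.0000 = 6.3246
L_4: Δ = A_4−P = (2.0000, -1.0000) → ‖Δ‖ = √5.0000 = 2.2361

(7.2111, 6.3246, 6.3246, 2.2361)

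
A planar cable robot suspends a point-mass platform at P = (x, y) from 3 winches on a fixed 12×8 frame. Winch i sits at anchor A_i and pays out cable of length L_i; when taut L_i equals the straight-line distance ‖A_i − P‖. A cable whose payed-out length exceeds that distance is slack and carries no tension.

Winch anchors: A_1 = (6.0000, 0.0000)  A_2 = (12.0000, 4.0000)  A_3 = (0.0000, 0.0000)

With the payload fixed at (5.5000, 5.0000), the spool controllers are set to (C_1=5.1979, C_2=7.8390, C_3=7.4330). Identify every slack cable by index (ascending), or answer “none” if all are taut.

cable 1: L_1 = ‖A_1−P‖ = 5.0249;  C_1 = 5.1979 → slack
cable 2: L_2 = ‖A_2−P‖ = 6.5765;  C_2 = 7.8390 → slack
cable 3: L_3 = ‖A_3−P‖ = 7.4330;  C_3 = 7.4330 → taut

1, 2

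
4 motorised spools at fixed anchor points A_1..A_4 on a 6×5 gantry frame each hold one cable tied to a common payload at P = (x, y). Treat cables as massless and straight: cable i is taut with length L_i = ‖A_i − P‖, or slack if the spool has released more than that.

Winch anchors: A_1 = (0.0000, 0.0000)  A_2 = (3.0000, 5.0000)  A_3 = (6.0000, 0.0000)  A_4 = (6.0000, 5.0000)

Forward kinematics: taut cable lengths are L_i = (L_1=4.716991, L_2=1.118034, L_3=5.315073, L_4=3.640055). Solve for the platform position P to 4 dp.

(2.5000, 4.0000)

expand ‖A_i−P‖²=L_i² and subtract eq 1 (c_i ≔ ‖A_i‖²−L_i²)
c_1 = 0.0000+0.0000−22.2500 = -22.2500
eq1−eq2 → [-6.0000  -10.0000]·P = -55.0000
eq1−eq3 → [-12.0000  0.0000]·P = -30.0000
eq1−eq4 → [-12.0000  -10.0000]·P = -70.0000
2×2 solve → P = (2.5000, 4.0000)
check cable 4: ‖A_4−P‖² = 13.2500 ≈ L_4² = 13.2500 ✓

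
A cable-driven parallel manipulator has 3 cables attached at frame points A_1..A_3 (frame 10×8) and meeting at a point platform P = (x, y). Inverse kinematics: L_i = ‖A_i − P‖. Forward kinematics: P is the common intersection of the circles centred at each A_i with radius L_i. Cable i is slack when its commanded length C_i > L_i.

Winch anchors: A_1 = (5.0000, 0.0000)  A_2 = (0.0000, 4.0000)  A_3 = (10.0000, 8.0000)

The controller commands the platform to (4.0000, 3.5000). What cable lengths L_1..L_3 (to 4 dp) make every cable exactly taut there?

L_1: Δ = A_1−P = (1.0000, -3.5000) → ‖Δ‖ = √13.2500 = 3.6401
L_2: Δ = A_2−P = (-4.0000, 0.5000) → ‖Δ‖ = √16.2500 = 4.0311
L_3: Δ = A_3−P = (6.0000, 4.5000) → ‖Δ‖ = √56.2500 = 7.5000

(3.6401, 4.0311, 7.5000)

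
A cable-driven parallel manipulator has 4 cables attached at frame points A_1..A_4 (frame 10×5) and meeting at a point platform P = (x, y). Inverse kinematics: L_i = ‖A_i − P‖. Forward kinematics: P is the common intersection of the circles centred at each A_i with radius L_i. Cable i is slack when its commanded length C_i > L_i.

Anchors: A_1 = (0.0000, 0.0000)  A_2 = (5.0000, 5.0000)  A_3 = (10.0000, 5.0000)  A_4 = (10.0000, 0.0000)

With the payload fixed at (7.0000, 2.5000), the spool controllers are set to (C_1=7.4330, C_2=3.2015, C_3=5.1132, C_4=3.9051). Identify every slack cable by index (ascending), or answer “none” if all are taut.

cable 1: √((-7.0000)²+(-2.5000)²)=7.4330, C_1=7.4330: taut
cable 2: √((-2.0000)²+(2.5000)²)=3.2016, C_2=3.2015: taut
cable 3: √((3.0000)²+(2.5000)²)=3.9051, C_3=5.1132: slack
cable 4: √((3.0000)²+(-2.5000)²)=3.9051, C_4=3.9051: taut

3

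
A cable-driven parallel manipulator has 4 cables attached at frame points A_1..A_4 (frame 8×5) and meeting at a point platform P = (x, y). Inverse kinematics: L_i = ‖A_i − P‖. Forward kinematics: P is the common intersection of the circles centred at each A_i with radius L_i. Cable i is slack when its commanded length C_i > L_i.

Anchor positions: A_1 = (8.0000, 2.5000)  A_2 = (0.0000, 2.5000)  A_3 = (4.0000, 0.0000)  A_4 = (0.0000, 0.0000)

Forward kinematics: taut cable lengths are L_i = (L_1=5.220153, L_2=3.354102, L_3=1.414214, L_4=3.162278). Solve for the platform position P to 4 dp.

(3.0000, 1.0000)

expand ‖A_i−P‖²=L_i² and subtract eq 1 (q_i ≔ ‖A_i‖²−L_i²)
q_1 = 64.0000+6.2500−27.2500 = 43.0000
eq1−eq2 → [16.0000  0.0000]·P = 48.0000
eq1−eq3 → [8.0000  5.0000]·P = 29.0000
eq1−eq4 → [16.0000  5.0000]·P = 53.0000
2×2 solve → P = (3.0000, 1.0000)
check cable 4: ‖A_4−P‖² = 10.0000 ≈ L_4² = 10.0000 ✓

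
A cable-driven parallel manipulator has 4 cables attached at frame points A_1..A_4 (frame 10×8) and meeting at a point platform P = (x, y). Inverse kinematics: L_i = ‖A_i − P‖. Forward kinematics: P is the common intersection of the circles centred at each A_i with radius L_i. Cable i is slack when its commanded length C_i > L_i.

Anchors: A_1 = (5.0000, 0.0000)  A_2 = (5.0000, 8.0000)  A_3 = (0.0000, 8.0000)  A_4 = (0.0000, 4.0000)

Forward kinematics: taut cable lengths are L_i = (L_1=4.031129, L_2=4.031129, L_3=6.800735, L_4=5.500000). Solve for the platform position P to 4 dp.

(5.5000, 4.0000)

circle eqns → linear via eq_j − eq_1; set c_j = A_j·A_j − L_j²
c_1 = 25.0000+0.0000−16.2500 = 8.7500
0.0000·x − 16.0000·y = c_1−c_2 = -64.0000
10.0000·x − 16.0000·y = c_1−c_3 = -9.0000
10.0000·x − 8.0000·y = c_1−c_4 = 23.0000
solve first two rows → x=5.5000, y=4.0000
check cable 4: ‖A_4−P‖² = 30.2500 ≈ L_4² = 30.2500 ✓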